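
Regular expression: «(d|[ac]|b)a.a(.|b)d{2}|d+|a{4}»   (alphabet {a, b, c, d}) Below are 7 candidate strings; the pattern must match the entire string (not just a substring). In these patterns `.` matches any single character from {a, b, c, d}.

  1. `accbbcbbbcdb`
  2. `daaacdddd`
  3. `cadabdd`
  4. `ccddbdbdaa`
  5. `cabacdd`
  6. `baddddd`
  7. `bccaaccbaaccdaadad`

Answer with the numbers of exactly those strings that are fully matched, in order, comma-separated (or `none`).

1 → no match
2 → no match
3 → match
4 → no match
5 → match
6 → no match
7 → no match

3, 5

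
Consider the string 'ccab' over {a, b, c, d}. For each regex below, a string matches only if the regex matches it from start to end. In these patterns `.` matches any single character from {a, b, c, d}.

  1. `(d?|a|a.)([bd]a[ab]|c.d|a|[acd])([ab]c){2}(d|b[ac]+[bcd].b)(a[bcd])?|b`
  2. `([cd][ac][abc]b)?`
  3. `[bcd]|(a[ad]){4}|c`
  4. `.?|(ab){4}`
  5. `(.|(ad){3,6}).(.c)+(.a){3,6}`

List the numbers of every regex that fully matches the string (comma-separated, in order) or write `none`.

1 → no match
2 → match
3 → no match
4 → no match
5 → no match — must end with 'a'

2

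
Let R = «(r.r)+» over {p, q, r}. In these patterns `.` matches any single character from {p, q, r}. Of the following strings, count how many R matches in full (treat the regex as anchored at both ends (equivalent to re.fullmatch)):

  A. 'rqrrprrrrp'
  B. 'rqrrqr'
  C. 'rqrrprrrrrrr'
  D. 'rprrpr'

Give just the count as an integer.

3

A → no match — must end with 'r'
B → match
C → match
D → match
Total matched: 3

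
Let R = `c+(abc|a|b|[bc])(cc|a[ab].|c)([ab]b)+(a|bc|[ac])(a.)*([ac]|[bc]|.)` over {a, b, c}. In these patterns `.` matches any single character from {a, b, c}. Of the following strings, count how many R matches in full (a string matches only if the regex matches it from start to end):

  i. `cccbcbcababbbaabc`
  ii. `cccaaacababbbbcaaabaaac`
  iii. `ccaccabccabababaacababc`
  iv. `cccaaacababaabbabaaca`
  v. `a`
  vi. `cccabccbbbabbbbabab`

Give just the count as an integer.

0

i → no match
ii → no match
iii → no match
iv → no match
v. `a` → no match — must start with `c`
vi → no match
Total matched: 0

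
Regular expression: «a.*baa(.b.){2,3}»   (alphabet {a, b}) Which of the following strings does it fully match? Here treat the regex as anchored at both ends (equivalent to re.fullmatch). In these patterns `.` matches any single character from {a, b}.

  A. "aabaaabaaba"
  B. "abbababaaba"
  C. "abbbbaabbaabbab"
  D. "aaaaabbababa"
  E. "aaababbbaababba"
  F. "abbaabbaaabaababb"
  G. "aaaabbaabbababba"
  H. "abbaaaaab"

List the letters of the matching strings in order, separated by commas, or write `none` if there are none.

A. "aabaaabaaba" → match
B. "abbababaaba" → no match
C → no match
D. "aaaaabbababa" → no match
E → no match
F → no match
G → no match
H. "abbaaaaab" → no match

A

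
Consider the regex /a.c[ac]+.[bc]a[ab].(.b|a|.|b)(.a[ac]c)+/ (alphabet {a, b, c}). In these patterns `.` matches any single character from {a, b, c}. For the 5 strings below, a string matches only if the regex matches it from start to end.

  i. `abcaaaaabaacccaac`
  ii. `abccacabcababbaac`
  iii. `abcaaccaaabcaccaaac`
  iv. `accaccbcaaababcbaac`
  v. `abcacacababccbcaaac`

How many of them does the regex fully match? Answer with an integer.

3

i → match
ii → match
iii → match
iv → no match
v → no match
Total matched: 3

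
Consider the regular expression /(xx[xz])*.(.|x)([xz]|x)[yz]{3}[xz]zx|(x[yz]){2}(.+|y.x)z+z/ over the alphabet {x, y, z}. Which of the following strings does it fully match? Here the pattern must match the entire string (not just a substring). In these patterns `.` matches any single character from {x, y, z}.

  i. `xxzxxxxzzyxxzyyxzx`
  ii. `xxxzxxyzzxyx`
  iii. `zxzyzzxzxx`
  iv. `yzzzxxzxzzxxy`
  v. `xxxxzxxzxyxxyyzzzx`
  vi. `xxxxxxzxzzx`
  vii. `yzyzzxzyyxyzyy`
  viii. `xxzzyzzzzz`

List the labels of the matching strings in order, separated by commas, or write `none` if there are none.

none

i → no match
ii → no match
iii → no match
iv → no match
v → no match
vi → no match
vii → no match
viii → no match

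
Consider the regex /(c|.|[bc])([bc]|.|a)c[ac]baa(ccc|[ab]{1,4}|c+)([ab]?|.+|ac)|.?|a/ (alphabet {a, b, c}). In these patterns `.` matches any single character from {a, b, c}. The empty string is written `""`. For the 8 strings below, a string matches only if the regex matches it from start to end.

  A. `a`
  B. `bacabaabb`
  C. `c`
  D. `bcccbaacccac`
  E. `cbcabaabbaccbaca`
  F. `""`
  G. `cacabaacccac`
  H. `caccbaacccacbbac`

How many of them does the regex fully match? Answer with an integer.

8

A → match
B → match
C → match
D → match
E → match
F → match
G → match
H → match
Total matched: 8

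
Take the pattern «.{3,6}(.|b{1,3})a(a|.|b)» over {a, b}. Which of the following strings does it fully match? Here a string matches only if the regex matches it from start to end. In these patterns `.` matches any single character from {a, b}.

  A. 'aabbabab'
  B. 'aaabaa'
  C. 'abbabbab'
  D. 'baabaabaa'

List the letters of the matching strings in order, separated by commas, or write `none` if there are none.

A, B, C, D

A. 'aabbabab' → match
B. 'aaabaa' → match
C. 'abbabbab' → match
D. 'baabaabaa' → match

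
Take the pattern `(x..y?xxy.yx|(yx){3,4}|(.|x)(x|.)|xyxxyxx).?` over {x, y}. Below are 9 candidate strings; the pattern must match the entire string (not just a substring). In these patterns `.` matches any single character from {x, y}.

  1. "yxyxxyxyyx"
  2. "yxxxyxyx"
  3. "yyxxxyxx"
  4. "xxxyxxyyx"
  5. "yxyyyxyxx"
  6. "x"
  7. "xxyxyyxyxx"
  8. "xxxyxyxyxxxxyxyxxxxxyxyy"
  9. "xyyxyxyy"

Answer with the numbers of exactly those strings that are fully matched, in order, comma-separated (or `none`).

none

1. "yxyxxyxyyx" → no match
2. "yxxxyxyx" → no match
3. "yyxxxyxx" → no match
4. "xxxyxxyyx" → no match
5. "yxyyyxyxx" → no match
6. "x" → no match
7. "xxyxyyxyxx" → no match
8 → no match
9. "xyyxyxyy" → no match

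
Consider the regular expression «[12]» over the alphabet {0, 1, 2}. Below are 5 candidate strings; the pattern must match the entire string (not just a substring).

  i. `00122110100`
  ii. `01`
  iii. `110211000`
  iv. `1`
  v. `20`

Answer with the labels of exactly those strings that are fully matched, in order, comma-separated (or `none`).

i → no match
ii → no match
iii → no match
iv → match
v → no match

iv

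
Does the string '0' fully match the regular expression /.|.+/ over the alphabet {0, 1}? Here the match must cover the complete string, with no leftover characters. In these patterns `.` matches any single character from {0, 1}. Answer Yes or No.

Yes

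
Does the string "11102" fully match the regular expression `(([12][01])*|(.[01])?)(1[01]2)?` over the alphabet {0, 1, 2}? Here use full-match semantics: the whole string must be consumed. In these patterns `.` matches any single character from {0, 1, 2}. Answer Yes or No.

Yes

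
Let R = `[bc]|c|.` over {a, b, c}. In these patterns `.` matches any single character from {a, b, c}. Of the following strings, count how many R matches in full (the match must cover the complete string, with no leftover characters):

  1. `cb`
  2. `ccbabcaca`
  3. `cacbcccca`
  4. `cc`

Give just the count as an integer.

1 → no match
2 → no match
3 → no match
4 → no match
Total matched: 0

0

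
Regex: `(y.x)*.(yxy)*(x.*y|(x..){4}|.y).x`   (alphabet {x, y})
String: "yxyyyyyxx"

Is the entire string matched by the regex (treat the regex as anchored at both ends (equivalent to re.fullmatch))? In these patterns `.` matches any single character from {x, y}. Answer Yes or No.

Yes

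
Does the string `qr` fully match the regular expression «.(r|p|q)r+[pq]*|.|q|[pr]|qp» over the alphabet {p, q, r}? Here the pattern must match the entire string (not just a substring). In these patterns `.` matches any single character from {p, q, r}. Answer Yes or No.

No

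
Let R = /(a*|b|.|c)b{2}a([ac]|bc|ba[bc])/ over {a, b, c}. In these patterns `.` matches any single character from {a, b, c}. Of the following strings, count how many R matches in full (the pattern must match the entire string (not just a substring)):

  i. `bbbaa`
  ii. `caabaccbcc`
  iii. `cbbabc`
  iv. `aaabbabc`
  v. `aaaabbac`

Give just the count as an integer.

4

i → match
ii → no match
iii → match
iv → match
v → match
Total matched: 4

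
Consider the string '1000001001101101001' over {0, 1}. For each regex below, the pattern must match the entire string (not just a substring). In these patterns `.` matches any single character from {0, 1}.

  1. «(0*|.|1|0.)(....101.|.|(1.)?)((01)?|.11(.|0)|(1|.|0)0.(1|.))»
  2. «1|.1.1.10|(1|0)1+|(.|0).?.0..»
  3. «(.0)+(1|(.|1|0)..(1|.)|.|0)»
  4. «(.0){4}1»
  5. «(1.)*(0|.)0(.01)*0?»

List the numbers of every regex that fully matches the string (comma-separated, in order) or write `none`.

5

1 → no match
2 → no match
3 → no match
4 → no match
5 → match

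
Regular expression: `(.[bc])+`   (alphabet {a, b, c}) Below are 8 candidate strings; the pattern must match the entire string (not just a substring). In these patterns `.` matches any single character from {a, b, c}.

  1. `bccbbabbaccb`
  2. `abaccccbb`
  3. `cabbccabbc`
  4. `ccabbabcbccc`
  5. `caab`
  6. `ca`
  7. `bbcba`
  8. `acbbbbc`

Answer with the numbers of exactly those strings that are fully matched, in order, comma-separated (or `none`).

1. `bccbbabbaccb` → no match
2. `abaccccbb` → no match
3. `cabbccabbc` → no match
4. `ccabbabcbccc` → no match
5. `caab` → no match
6. `ca` → no match
7. `bbcba` → no match
8. `acbbbbc` → no match

none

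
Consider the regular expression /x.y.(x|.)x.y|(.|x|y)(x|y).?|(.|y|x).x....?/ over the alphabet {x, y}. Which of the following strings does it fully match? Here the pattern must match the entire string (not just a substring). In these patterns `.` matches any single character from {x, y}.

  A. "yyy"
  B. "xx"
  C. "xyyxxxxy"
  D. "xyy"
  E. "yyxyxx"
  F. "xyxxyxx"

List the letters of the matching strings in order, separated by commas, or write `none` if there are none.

A → match
B → match
C → match
D → match
E → match
F → match

A, B, C, D, E, F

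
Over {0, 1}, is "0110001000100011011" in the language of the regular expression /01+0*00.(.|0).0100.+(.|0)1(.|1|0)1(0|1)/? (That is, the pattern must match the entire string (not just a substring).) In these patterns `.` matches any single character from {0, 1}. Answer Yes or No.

Yes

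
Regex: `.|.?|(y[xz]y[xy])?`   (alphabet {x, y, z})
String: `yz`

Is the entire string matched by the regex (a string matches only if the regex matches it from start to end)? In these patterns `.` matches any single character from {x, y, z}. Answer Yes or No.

No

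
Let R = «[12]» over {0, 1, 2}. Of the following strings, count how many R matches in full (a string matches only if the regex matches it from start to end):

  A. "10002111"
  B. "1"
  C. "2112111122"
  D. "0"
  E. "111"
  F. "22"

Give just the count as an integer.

A → no match
B → match
C → no match
D → no match
E → no match
F → no match
Total matched: 1

1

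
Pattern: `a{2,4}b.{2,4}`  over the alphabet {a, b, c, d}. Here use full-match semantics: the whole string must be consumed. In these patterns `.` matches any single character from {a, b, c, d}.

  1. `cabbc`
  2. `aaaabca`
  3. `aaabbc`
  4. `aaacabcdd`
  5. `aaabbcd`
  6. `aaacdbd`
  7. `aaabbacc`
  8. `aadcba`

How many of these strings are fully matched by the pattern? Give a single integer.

1 → no match — must start with `a`
2 → match
3 → match
4 → no match
5 → match
6 → no match
7 → match
8 → no match
Total matched: 4

4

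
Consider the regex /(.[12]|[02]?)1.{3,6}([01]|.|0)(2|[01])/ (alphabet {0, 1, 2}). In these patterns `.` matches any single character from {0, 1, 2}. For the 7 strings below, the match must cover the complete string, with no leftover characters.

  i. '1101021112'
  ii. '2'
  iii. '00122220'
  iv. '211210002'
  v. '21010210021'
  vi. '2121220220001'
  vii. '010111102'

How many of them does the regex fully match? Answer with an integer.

i → no match
ii → no match
iii → no match
iv → match
v → no match
vi → no match
vii → match
Total matched: 2

2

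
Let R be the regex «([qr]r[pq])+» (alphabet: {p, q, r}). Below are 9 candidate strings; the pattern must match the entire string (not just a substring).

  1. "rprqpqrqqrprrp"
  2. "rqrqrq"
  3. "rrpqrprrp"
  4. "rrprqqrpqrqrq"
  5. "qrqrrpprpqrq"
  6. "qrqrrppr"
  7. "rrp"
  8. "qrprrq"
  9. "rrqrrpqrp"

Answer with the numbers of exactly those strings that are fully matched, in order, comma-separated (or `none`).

3, 7, 8, 9

1 → no match
2 → no match
3 → match
4 → no match
5 → no match
6 → no match
7 → match
8 → match
9 → match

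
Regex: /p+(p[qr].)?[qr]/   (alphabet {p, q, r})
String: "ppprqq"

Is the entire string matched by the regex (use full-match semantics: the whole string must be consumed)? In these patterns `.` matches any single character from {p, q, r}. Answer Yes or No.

Yes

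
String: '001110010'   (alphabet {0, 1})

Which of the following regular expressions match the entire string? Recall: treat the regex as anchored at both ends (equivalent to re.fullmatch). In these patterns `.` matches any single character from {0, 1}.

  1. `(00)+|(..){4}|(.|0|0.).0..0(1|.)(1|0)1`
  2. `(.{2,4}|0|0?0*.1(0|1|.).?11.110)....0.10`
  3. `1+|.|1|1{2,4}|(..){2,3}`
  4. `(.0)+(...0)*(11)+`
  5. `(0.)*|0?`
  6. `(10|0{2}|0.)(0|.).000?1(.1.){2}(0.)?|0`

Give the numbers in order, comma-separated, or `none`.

1 → no match
2 → match
3 → no match
4 → no match — must end with '11'
5 → no match
6 → no match

2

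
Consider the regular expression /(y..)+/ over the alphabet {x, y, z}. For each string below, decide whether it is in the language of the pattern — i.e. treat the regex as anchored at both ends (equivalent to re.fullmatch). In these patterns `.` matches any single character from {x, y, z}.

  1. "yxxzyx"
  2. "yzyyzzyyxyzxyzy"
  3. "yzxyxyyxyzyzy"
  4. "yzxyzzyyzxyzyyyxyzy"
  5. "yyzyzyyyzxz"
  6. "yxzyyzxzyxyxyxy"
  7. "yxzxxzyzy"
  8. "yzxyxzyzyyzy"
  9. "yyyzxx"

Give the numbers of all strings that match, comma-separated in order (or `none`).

1 → no match
2 → match
3 → no match
4 → no match
5 → no match
6 → no match
7 → no match
8 → match
9 → no match

2, 8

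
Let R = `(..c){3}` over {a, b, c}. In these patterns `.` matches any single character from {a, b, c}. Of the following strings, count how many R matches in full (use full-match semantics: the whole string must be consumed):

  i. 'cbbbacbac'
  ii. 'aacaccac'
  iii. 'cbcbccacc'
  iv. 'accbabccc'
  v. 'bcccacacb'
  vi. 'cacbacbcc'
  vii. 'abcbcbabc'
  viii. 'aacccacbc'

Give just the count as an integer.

2

i → no match
ii → no match
iii → match
iv → no match
v → no match — must end with 'c'
vi → match
vii → no match
viii → no match
Total matched: 2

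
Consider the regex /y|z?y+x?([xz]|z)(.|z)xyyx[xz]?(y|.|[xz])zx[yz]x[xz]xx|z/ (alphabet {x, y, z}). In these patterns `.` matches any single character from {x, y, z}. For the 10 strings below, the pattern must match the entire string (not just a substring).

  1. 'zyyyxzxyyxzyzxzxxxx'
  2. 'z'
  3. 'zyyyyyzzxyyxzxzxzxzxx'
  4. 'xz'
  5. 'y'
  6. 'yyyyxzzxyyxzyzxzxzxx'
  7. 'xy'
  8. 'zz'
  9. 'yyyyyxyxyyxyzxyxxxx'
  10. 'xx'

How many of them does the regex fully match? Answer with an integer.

6

1 → match
2 → match
3 → match
4 → no match
5 → match
6 → match
7 → no match
8 → no match
9 → match
10 → no match
Total matched: 6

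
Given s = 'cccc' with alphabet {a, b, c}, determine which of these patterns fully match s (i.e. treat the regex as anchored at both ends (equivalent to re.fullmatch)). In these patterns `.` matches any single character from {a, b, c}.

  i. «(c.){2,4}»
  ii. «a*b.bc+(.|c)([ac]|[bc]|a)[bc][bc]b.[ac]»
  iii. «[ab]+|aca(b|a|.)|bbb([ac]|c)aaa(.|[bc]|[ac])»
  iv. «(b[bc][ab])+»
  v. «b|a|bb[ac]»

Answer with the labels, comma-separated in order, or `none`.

i

i → match
ii → no match
iii → no match
iv → no match — must start with 'b'
v → no match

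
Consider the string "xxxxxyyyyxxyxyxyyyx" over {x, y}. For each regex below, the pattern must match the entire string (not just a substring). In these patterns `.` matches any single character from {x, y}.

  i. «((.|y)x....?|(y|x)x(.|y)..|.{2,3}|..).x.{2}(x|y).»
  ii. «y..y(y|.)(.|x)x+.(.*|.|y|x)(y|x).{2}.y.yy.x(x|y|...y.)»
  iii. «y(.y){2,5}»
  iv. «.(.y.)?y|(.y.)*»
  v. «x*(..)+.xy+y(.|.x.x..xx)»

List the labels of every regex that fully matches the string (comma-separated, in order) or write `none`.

i → no match
ii → no match — must start with "y"
iii → no match — must start with "y"
iv → no match
v → match

v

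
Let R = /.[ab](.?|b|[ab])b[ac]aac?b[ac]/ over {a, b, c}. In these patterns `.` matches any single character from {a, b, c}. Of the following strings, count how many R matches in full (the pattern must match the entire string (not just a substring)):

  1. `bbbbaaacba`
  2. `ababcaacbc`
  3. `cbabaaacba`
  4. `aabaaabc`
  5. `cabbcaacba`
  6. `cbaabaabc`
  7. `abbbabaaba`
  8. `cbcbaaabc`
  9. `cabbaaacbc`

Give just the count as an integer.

7

1. `bbbbaaacba` → match
2. `ababcaacbc` → match
3. `cbabaaacba` → match
4. `aabaaabc` → match
5. `cabbcaacba` → match
6. `cbaabaabc` → no match
7. `abbbabaaba` → no match
8. `cbcbaaabc` → match
9. `cabbaaacbc` → match
Total matched: 7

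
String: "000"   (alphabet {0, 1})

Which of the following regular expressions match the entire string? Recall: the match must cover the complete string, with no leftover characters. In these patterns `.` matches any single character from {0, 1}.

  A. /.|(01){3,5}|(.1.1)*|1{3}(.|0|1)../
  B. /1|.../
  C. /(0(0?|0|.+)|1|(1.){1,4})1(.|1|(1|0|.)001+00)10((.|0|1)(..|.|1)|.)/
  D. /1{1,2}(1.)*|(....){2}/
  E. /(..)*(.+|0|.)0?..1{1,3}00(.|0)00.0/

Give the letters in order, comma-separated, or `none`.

B

A → no match
B → match
C → no match
D → no match
E → no match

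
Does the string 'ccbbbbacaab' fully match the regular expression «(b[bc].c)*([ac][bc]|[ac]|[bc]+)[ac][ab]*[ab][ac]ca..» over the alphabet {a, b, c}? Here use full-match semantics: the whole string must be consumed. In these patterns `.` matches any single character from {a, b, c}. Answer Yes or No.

Yes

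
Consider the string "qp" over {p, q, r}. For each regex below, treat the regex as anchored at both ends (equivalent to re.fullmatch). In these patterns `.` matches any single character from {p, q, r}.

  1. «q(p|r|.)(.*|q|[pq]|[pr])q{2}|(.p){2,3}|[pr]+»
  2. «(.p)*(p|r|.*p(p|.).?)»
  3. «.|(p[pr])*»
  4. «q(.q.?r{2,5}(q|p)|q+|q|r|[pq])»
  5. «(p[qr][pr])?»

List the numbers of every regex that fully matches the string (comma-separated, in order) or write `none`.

1 → no match
2 → no match
3 → no match
4 → match
5 → no match

4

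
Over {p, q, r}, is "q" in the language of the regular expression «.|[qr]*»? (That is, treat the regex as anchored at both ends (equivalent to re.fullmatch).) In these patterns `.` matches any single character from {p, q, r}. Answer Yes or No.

Yes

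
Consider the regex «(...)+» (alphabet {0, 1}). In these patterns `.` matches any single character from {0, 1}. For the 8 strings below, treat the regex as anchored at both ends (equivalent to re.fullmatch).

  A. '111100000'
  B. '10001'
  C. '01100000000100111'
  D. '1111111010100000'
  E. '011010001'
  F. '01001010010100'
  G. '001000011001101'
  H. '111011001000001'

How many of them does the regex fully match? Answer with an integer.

A. '111100000' → match
B. '10001' → no match
C → no match
D → no match
E. '011010001' → match
F → no match
G → match
H → match
Total matched: 4

4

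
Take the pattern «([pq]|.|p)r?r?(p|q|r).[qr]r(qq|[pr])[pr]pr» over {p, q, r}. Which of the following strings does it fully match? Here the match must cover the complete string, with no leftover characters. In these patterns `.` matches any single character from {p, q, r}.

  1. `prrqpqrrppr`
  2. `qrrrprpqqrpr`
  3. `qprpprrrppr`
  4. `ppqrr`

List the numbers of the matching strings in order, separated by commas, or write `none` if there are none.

1

1. `prrqpqrrppr` → match
2. `qrrrprpqqrpr` → no match
3. `qprpprrrppr` → no match
4. `ppqrr` → no match — must end with `pr`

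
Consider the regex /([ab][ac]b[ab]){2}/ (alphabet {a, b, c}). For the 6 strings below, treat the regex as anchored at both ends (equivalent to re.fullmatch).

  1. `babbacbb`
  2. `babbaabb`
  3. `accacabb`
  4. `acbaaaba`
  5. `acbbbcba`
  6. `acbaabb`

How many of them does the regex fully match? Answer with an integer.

4

1 → match
2 → match
3 → no match
4 → match
5 → match
6 → no match
Total matched: 4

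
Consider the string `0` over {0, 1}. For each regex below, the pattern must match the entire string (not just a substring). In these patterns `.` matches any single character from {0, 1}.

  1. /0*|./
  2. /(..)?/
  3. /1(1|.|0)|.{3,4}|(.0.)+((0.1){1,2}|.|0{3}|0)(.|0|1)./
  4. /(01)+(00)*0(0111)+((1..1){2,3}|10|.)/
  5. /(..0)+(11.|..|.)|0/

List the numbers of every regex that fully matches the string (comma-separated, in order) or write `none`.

1 → match
2 → no match
3 → no match
4 → no match — must start with `01`
5 → match

1, 5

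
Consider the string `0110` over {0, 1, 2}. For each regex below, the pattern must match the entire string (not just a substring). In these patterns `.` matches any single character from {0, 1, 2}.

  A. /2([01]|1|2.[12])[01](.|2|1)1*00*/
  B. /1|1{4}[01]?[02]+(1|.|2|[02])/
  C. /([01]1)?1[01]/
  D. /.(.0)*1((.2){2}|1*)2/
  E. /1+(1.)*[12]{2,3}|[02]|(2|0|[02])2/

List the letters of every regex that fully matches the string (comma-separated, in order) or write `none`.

C

A → no match — must start with `2`
B → no match — must start with `1`
C → match
D → no match — must end with `2`
E → no match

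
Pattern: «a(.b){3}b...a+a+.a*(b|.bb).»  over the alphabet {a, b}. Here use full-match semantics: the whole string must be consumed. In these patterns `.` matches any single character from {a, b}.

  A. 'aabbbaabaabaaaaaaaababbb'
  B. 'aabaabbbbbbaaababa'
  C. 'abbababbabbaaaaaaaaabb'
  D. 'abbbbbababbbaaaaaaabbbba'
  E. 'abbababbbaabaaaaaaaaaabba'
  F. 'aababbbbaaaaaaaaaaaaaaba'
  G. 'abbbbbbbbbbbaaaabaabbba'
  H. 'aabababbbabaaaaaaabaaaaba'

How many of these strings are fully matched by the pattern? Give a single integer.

A → no match
B → no match
C → match
D → no match
E → no match
F → match
G → no match
H → match
Total matched: 3

3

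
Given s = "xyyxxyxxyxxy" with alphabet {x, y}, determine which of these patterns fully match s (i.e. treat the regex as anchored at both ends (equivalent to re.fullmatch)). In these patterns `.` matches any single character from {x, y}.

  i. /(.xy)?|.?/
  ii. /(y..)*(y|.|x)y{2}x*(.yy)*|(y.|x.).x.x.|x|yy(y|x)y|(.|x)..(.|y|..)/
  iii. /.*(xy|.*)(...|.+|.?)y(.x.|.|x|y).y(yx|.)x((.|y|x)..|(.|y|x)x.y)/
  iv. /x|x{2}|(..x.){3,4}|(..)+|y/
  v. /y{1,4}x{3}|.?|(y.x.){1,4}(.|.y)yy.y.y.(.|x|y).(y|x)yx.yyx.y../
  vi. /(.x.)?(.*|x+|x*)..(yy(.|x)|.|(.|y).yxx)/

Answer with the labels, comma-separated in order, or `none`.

iii, iv, vi

i → no match
ii → no match
iii → match
iv → match
v → no match
vi → match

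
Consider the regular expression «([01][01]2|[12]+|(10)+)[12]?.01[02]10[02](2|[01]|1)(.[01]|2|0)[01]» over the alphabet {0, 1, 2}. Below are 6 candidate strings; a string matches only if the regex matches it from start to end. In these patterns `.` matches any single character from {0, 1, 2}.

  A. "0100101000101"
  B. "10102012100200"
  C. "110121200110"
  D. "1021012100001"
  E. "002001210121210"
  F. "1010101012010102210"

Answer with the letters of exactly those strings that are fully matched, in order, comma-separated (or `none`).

A → no match
B → match
C → no match
D → match
E → no match
F → no match

B, D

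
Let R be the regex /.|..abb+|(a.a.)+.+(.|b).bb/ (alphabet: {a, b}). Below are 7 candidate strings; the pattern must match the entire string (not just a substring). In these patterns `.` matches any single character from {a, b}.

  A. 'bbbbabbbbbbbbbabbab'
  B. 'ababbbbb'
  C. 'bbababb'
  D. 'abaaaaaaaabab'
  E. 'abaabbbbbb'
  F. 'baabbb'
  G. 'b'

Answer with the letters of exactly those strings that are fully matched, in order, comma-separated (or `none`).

B, E, F, G

A → no match
B. 'ababbbbb' → match
C. 'bbababb' → no match
D → no match
E. 'abaabbbbbb' → match
F. 'baabbb' → match
G. 'b' → match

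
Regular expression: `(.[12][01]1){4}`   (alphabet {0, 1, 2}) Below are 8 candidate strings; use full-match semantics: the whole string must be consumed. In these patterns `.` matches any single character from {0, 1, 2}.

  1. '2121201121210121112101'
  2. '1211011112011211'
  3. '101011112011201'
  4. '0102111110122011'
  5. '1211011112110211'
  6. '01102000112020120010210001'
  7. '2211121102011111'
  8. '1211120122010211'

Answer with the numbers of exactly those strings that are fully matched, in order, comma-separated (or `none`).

2, 5, 7, 8

1 → no match
2 → match
3 → no match
4 → no match
5 → match
6 → no match
7 → match
8 → match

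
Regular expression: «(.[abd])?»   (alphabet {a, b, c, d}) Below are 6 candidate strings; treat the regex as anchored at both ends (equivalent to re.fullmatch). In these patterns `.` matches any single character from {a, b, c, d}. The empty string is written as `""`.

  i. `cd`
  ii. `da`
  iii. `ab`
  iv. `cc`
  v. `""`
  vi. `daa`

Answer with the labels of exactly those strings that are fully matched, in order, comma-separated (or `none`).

i, ii, iii, v

i → match
ii → match
iii → match
iv → no match
v → match
vi → no match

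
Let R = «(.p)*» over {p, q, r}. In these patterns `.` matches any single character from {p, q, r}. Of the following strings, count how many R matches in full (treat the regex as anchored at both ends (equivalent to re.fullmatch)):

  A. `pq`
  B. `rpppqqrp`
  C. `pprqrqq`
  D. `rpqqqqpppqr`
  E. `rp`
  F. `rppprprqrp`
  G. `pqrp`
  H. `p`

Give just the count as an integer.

A → no match
B → no match
C → no match
D → no match
E → match
F → no match
G → no match
H → no match
Total matched: 1

1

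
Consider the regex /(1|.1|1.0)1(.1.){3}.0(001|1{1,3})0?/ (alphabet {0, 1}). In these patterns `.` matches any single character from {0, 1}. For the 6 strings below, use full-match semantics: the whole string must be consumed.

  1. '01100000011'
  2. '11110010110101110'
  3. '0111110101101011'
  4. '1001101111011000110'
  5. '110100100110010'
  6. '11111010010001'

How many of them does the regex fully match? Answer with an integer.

4

1 → no match
2 → match
3 → match
4 → no match
5 → match
6 → match
Total matched: 4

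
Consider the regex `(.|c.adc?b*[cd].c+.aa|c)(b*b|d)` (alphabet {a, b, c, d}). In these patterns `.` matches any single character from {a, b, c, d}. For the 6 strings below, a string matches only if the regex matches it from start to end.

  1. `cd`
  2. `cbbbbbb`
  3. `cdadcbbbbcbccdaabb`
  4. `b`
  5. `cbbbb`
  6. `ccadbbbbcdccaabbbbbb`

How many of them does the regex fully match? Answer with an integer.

5

1 → match
2 → match
3 → match
4 → no match
5 → match
6 → match
Total matched: 5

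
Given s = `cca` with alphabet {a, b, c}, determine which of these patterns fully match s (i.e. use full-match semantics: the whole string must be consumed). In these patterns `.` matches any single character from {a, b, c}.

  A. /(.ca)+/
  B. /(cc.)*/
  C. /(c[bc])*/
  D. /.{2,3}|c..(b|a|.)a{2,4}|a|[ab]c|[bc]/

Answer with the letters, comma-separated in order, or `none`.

A → match
B → match
C → no match
D → match

A, B, D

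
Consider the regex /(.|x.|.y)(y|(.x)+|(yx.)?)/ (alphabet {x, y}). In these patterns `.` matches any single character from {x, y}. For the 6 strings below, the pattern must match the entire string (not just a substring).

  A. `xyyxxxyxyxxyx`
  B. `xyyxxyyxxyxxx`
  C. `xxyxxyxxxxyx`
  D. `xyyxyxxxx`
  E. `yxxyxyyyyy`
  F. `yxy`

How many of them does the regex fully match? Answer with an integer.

0

A → no match
B → no match
C → no match
D → no match
E → no match
F → no match
Total matched: 0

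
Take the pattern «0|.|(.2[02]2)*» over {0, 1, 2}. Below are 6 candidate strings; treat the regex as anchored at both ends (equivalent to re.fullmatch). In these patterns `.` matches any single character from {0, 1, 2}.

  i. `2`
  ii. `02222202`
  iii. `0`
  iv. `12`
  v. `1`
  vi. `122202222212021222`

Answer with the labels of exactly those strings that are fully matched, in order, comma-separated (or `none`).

i, ii, iii, v

i → match
ii → match
iii → match
iv → no match
v → match
vi → no match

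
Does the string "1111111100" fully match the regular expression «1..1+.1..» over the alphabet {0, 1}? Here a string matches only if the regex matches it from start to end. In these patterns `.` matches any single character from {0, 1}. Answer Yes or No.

Yes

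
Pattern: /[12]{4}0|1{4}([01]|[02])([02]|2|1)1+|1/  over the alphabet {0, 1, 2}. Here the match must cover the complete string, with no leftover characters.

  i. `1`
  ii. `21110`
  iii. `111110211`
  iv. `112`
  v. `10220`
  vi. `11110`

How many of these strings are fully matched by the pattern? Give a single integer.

i → match
ii → match
iii → no match
iv → no match
v → no match
vi → match
Total matched: 3

3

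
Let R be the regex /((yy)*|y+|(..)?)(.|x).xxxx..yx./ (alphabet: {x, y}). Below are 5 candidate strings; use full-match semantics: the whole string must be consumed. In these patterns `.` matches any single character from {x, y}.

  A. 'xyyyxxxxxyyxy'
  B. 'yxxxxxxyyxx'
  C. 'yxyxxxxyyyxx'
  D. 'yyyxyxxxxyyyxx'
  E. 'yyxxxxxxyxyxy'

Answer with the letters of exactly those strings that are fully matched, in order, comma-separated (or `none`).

A, B, C, D, E

A → match
B → match
C → match
D → match
E → match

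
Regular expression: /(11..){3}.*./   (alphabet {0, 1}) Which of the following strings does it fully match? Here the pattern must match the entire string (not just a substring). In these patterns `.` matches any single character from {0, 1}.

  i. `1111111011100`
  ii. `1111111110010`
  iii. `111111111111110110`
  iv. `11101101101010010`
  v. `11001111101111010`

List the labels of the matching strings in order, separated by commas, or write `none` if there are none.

i, iii

i → match
ii → no match
iii → match
iv → no match
v → no match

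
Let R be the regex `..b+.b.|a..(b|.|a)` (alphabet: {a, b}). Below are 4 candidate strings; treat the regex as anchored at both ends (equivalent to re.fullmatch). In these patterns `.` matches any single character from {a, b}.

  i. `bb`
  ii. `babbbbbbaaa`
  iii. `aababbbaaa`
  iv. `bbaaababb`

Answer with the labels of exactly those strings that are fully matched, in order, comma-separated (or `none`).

i → no match
ii → no match
iii → no match
iv → no match

none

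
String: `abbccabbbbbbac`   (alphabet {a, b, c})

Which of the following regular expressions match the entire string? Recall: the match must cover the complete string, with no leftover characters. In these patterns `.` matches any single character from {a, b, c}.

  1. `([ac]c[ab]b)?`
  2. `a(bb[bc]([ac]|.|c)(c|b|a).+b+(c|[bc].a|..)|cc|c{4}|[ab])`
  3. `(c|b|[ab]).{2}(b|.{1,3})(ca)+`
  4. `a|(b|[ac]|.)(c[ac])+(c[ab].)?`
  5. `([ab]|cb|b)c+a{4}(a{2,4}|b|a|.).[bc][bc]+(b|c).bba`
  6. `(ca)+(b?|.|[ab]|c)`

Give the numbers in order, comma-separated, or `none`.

1 → no match
2 → match
3 → no match — must end with `ca`
4 → no match
5 → no match — must end with `bba`
6 → no match — must start with `ca`

2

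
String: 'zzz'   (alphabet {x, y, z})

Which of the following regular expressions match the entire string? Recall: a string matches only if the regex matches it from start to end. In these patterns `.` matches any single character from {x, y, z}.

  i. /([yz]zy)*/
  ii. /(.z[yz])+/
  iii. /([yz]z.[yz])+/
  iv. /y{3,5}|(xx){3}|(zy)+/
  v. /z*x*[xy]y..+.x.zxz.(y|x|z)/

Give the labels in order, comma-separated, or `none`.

i → no match
ii → match
iii → no match
iv → no match
v → no match

ii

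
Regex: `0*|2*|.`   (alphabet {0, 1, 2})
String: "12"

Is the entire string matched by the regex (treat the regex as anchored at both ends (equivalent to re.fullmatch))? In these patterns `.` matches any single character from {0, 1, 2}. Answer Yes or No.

No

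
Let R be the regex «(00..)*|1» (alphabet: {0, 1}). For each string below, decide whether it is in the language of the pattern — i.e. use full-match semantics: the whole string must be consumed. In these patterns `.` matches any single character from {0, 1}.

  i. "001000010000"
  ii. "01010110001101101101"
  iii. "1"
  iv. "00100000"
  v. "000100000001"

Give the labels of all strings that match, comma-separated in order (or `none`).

i, iii, iv, v

i → match
ii → no match
iii → match
iv → match
v → match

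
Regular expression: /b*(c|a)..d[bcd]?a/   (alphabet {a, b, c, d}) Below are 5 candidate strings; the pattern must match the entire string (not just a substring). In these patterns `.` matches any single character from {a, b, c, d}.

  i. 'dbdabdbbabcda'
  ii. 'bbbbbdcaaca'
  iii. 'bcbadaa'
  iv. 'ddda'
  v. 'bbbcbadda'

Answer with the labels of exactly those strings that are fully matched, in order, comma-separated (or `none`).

i → no match
ii → no match
iii → no match
iv → no match
v → match

v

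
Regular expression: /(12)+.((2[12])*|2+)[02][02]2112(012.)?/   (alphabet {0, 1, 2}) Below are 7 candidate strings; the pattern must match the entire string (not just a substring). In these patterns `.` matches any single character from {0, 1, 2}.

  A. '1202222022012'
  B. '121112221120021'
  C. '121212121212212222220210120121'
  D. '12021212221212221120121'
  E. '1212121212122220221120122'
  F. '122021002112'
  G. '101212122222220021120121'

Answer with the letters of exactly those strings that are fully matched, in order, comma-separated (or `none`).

D, E

A → no match
B → no match
C → no match
D → match
E → match
F → no match
G → no match — must start with '12'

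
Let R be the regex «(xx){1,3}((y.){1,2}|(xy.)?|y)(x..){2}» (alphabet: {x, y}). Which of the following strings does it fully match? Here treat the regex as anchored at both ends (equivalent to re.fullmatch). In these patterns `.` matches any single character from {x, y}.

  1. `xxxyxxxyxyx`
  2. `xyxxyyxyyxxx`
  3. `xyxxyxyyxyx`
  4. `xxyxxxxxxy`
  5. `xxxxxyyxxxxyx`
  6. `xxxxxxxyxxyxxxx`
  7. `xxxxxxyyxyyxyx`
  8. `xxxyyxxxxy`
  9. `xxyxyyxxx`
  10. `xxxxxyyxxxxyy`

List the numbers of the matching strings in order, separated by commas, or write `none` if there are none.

1 → match
2 → no match — must start with `xx`
3 → no match — must start with `xx`
4 → match
5 → match
6 → match
7 → match
8 → no match
9 → match
10 → match

1, 4, 5, 6, 7, 9, 10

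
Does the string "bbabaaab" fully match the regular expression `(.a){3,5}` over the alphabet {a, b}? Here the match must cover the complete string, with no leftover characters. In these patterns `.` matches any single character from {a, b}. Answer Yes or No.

No

Every match must end with "a", but "bbabaaab" does not.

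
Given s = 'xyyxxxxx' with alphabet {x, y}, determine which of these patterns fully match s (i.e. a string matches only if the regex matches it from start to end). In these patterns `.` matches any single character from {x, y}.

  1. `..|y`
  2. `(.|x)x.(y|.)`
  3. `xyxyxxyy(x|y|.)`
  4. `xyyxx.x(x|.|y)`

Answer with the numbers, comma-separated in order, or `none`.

4

1 → no match
2 → no match
3 → no match — must start with 'xyxyxxyy'
4 → match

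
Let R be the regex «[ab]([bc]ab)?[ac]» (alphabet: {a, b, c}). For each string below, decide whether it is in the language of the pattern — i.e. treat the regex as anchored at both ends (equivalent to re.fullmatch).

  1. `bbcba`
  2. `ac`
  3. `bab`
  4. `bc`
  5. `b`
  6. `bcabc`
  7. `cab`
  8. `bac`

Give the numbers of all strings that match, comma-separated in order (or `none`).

2, 4, 6

1 → no match
2 → match
3 → no match
4 → match
5 → no match
6 → match
7 → no match
8 → no match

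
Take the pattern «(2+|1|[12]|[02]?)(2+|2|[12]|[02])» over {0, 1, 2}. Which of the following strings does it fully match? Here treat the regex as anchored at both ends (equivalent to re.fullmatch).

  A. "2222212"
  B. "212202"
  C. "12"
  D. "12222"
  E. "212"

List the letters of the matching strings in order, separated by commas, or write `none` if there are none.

C, D

A → no match
B → no match
C → match
D → match
E → no match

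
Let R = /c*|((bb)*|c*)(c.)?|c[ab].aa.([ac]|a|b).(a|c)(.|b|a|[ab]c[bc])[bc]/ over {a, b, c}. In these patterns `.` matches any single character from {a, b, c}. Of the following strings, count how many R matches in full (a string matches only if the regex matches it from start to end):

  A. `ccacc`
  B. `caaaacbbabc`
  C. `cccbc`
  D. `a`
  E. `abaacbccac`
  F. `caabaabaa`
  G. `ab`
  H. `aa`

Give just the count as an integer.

A. `ccacc` → no match
B. `caaaacbbabc` → match
C. `cccbc` → no match
D. `a` → no match
E. `abaacbccac` → no match
F. `caabaabaa` → no match
G. `ab` → no match
H. `aa` → no match
Total matched: 1

1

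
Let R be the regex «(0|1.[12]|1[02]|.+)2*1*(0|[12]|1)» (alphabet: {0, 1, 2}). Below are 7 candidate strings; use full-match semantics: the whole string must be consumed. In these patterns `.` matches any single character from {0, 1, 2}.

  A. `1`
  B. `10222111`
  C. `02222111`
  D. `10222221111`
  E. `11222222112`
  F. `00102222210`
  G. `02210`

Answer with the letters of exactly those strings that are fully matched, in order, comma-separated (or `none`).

B, C, D, E, F, G

A → no match
B → match
C → match
D → match
E → match
F → match
G → match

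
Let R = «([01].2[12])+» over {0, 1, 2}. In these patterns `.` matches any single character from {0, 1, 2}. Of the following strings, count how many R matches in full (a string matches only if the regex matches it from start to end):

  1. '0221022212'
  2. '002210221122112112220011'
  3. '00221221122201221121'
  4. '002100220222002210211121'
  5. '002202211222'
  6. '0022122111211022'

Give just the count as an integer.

1. '0221022212' → no match
2 → no match
3 → match
4 → match
5. '002202211222' → match
6 → match
Total matched: 4

4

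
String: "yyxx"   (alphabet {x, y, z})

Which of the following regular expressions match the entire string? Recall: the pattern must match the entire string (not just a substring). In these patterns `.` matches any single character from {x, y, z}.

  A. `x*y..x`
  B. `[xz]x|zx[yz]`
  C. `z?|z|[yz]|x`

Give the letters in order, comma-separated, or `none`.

A → match
B → no match
C → no match

A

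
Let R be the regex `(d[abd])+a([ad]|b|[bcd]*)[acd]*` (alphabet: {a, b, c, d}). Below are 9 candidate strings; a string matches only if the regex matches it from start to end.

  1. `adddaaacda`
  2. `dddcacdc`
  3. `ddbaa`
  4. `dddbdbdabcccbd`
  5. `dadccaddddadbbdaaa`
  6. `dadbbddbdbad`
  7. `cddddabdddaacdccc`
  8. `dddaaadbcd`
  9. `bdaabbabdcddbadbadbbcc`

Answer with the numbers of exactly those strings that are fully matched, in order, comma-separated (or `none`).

1 → no match — must start with `d`
2 → no match
3 → no match
4 → no match
5 → no match
6 → no match
7 → no match — must start with `d`
8 → no match
9 → no match — must start with `d`

none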